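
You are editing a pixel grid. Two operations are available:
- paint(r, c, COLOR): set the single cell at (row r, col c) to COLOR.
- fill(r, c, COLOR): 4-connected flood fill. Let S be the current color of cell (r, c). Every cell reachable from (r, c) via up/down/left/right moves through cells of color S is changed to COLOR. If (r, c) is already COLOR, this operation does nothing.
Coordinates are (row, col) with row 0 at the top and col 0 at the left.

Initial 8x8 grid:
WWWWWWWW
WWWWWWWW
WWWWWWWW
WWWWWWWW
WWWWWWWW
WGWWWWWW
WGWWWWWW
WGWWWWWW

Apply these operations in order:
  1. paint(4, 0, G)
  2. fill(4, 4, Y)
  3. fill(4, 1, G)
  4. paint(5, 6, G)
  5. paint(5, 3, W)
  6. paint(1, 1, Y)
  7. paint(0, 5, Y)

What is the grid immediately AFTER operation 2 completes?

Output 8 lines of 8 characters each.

Answer: YYYYYYYY
YYYYYYYY
YYYYYYYY
YYYYYYYY
GYYYYYYY
WGYYYYYY
WGYYYYYY
WGYYYYYY

Derivation:
After op 1 paint(4,0,G):
WWWWWWWW
WWWWWWWW
WWWWWWWW
WWWWWWWW
GWWWWWWW
WGWWWWWW
WGWWWWWW
WGWWWWWW
After op 2 fill(4,4,Y) [57 cells changed]:
YYYYYYYY
YYYYYYYY
YYYYYYYY
YYYYYYYY
GYYYYYYY
WGYYYYYY
WGYYYYYY
WGYYYYYY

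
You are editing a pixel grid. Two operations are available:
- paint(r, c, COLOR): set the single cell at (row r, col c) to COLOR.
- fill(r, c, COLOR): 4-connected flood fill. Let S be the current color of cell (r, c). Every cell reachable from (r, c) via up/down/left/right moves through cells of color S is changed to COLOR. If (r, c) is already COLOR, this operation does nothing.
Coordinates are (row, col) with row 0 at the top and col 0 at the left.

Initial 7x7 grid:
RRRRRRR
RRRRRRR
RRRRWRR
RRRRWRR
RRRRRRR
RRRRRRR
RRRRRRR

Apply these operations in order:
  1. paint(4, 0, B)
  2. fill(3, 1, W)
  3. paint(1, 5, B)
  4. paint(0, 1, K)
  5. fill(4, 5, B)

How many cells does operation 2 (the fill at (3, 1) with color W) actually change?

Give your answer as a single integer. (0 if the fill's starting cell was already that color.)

After op 1 paint(4,0,B):
RRRRRRR
RRRRRRR
RRRRWRR
RRRRWRR
BRRRRRR
RRRRRRR
RRRRRRR
After op 2 fill(3,1,W) [46 cells changed]:
WWWWWWW
WWWWWWW
WWWWWWW
WWWWWWW
BWWWWWW
WWWWWWW
WWWWWWW

Answer: 46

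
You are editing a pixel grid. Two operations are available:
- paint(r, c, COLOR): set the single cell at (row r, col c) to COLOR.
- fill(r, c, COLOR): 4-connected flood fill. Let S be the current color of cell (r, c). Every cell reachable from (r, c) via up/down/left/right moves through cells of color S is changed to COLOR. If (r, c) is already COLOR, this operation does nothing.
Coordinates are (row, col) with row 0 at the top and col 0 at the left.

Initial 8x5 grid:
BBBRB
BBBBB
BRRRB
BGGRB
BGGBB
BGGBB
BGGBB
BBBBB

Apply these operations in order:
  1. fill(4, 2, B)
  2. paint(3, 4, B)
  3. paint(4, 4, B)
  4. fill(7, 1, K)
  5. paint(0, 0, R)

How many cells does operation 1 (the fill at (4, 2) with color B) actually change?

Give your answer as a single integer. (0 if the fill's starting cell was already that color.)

After op 1 fill(4,2,B) [8 cells changed]:
BBBRB
BBBBB
BRRRB
BBBRB
BBBBB
BBBBB
BBBBB
BBBBB

Answer: 8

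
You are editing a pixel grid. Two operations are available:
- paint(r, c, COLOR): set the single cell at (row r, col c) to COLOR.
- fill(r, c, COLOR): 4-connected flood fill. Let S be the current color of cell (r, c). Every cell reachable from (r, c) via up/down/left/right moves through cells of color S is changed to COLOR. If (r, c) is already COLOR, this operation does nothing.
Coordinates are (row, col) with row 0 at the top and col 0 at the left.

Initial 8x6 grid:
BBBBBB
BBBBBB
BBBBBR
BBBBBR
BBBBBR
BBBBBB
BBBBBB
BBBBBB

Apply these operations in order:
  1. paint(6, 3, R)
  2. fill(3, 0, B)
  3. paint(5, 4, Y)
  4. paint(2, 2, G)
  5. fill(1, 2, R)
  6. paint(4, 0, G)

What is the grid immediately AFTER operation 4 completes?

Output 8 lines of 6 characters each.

After op 1 paint(6,3,R):
BBBBBB
BBBBBB
BBBBBR
BBBBBR
BBBBBR
BBBBBB
BBBRBB
BBBBBB
After op 2 fill(3,0,B) [0 cells changed]:
BBBBBB
BBBBBB
BBBBBR
BBBBBR
BBBBBR
BBBBBB
BBBRBB
BBBBBB
After op 3 paint(5,4,Y):
BBBBBB
BBBBBB
BBBBBR
BBBBBR
BBBBBR
BBBBYB
BBBRBB
BBBBBB
After op 4 paint(2,2,G):
BBBBBB
BBBBBB
BBGBBR
BBBBBR
BBBBBR
BBBBYB
BBBRBB
BBBBBB

Answer: BBBBBB
BBBBBB
BBGBBR
BBBBBR
BBBBBR
BBBBYB
BBBRBB
BBBBBB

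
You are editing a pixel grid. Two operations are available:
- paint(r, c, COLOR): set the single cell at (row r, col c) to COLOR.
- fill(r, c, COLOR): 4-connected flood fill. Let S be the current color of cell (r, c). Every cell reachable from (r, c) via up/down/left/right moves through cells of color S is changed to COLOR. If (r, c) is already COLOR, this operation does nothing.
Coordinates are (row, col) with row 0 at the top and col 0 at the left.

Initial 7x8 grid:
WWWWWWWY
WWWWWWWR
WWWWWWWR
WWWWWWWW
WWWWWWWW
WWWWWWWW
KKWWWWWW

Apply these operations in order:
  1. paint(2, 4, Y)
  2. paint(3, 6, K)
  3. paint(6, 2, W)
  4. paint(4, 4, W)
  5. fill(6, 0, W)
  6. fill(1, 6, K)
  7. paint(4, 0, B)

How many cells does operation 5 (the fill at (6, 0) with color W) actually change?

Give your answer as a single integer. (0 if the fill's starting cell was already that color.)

Answer: 2

Derivation:
After op 1 paint(2,4,Y):
WWWWWWWY
WWWWWWWR
WWWWYWWR
WWWWWWWW
WWWWWWWW
WWWWWWWW
KKWWWWWW
After op 2 paint(3,6,K):
WWWWWWWY
WWWWWWWR
WWWWYWWR
WWWWWWKW
WWWWWWWW
WWWWWWWW
KKWWWWWW
After op 3 paint(6,2,W):
WWWWWWWY
WWWWWWWR
WWWWYWWR
WWWWWWKW
WWWWWWWW
WWWWWWWW
KKWWWWWW
After op 4 paint(4,4,W):
WWWWWWWY
WWWWWWWR
WWWWYWWR
WWWWWWKW
WWWWWWWW
WWWWWWWW
KKWWWWWW
After op 5 fill(6,0,W) [2 cells changed]:
WWWWWWWY
WWWWWWWR
WWWWYWWR
WWWWWWKW
WWWWWWWW
WWWWWWWW
WWWWWWWW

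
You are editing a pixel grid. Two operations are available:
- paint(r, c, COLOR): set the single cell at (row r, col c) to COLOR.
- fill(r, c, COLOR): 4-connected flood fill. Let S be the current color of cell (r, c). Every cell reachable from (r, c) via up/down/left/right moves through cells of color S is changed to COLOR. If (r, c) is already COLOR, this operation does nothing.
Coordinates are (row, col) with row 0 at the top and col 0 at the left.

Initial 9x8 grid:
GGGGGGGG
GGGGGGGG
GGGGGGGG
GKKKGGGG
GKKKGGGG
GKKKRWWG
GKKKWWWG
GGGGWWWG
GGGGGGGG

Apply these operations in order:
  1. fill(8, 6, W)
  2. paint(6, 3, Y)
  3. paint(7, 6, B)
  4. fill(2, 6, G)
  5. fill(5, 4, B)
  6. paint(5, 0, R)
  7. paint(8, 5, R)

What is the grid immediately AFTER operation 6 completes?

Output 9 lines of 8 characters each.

After op 1 fill(8,6,W) [51 cells changed]:
WWWWWWWW
WWWWWWWW
WWWWWWWW
WKKKWWWW
WKKKWWWW
WKKKRWWW
WKKKWWWW
WWWWWWWW
WWWWWWWW
After op 2 paint(6,3,Y):
WWWWWWWW
WWWWWWWW
WWWWWWWW
WKKKWWWW
WKKKWWWW
WKKKRWWW
WKKYWWWW
WWWWWWWW
WWWWWWWW
After op 3 paint(7,6,B):
WWWWWWWW
WWWWWWWW
WWWWWWWW
WKKKWWWW
WKKKWWWW
WKKKRWWW
WKKYWWWW
WWWWWWBW
WWWWWWWW
After op 4 fill(2,6,G) [58 cells changed]:
GGGGGGGG
GGGGGGGG
GGGGGGGG
GKKKGGGG
GKKKGGGG
GKKKRGGG
GKKYGGGG
GGGGGGBG
GGGGGGGG
After op 5 fill(5,4,B) [1 cells changed]:
GGGGGGGG
GGGGGGGG
GGGGGGGG
GKKKGGGG
GKKKGGGG
GKKKBGGG
GKKYGGGG
GGGGGGBG
GGGGGGGG
After op 6 paint(5,0,R):
GGGGGGGG
GGGGGGGG
GGGGGGGG
GKKKGGGG
GKKKGGGG
RKKKBGGG
GKKYGGGG
GGGGGGBG
GGGGGGGG

Answer: GGGGGGGG
GGGGGGGG
GGGGGGGG
GKKKGGGG
GKKKGGGG
RKKKBGGG
GKKYGGGG
GGGGGGBG
GGGGGGGG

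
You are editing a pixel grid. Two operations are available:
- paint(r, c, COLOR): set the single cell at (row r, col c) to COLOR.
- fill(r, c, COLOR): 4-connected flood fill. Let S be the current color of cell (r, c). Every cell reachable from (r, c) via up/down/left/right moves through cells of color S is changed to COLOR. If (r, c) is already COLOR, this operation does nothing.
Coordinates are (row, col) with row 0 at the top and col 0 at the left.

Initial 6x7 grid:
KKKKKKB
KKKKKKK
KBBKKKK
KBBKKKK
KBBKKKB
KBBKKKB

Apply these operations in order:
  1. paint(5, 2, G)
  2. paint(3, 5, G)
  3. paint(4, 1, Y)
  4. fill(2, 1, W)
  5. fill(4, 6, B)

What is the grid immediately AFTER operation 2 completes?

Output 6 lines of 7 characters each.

Answer: KKKKKKB
KKKKKKK
KBBKKKK
KBBKKGK
KBBKKKB
KBGKKKB

Derivation:
After op 1 paint(5,2,G):
KKKKKKB
KKKKKKK
KBBKKKK
KBBKKKK
KBBKKKB
KBGKKKB
After op 2 paint(3,5,G):
KKKKKKB
KKKKKKK
KBBKKKK
KBBKKGK
KBBKKKB
KBGKKKB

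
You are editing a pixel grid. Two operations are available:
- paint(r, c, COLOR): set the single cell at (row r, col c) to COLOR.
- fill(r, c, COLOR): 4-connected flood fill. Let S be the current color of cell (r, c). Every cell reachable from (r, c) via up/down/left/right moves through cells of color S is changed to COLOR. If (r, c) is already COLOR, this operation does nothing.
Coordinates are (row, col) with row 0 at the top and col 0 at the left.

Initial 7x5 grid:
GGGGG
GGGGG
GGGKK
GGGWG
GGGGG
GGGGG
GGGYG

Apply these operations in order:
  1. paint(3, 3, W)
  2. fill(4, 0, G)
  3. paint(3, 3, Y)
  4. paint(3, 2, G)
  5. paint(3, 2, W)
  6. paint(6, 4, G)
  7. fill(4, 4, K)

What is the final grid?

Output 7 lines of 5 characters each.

After op 1 paint(3,3,W):
GGGGG
GGGGG
GGGKK
GGGWG
GGGGG
GGGGG
GGGYG
After op 2 fill(4,0,G) [0 cells changed]:
GGGGG
GGGGG
GGGKK
GGGWG
GGGGG
GGGGG
GGGYG
After op 3 paint(3,3,Y):
GGGGG
GGGGG
GGGKK
GGGYG
GGGGG
GGGGG
GGGYG
After op 4 paint(3,2,G):
GGGGG
GGGGG
GGGKK
GGGYG
GGGGG
GGGGG
GGGYG
After op 5 paint(3,2,W):
GGGGG
GGGGG
GGGKK
GGWYG
GGGGG
GGGGG
GGGYG
After op 6 paint(6,4,G):
GGGGG
GGGGG
GGGKK
GGWYG
GGGGG
GGGGG
GGGYG
After op 7 fill(4,4,K) [30 cells changed]:
KKKKK
KKKKK
KKKKK
KKWYK
KKKKK
KKKKK
KKKYK

Answer: KKKKK
KKKKK
KKKKK
KKWYK
KKKKK
KKKKK
KKKYK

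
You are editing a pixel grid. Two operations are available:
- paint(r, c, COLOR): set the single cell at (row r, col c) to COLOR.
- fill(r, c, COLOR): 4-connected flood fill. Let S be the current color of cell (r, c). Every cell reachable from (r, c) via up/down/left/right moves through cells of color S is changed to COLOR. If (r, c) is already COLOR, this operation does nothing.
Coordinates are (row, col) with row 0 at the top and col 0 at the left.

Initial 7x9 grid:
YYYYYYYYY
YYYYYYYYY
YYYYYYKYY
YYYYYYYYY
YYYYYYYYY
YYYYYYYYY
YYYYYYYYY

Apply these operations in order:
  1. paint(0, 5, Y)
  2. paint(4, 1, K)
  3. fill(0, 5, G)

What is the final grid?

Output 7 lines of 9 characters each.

Answer: GGGGGGGGG
GGGGGGGGG
GGGGGGKGG
GGGGGGGGG
GKGGGGGGG
GGGGGGGGG
GGGGGGGGG

Derivation:
After op 1 paint(0,5,Y):
YYYYYYYYY
YYYYYYYYY
YYYYYYKYY
YYYYYYYYY
YYYYYYYYY
YYYYYYYYY
YYYYYYYYY
After op 2 paint(4,1,K):
YYYYYYYYY
YYYYYYYYY
YYYYYYKYY
YYYYYYYYY
YKYYYYYYY
YYYYYYYYY
YYYYYYYYY
After op 3 fill(0,5,G) [61 cells changed]:
GGGGGGGGG
GGGGGGGGG
GGGGGGKGG
GGGGGGGGG
GKGGGGGGG
GGGGGGGGG
GGGGGGGGG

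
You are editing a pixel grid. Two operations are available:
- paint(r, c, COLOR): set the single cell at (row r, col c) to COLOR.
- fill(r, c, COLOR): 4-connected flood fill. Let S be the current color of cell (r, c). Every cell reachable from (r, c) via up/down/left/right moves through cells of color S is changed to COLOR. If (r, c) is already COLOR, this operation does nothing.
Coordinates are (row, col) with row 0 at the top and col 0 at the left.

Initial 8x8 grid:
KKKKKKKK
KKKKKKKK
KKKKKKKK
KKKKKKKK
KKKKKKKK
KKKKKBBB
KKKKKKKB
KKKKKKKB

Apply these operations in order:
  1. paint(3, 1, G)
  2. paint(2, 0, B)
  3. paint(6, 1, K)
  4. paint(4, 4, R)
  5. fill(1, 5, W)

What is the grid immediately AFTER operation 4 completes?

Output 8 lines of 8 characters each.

After op 1 paint(3,1,G):
KKKKKKKK
KKKKKKKK
KKKKKKKK
KGKKKKKK
KKKKKKKK
KKKKKBBB
KKKKKKKB
KKKKKKKB
After op 2 paint(2,0,B):
KKKKKKKK
KKKKKKKK
BKKKKKKK
KGKKKKKK
KKKKKKKK
KKKKKBBB
KKKKKKKB
KKKKKKKB
After op 3 paint(6,1,K):
KKKKKKKK
KKKKKKKK
BKKKKKKK
KGKKKKKK
KKKKKKKK
KKKKKBBB
KKKKKKKB
KKKKKKKB
After op 4 paint(4,4,R):
KKKKKKKK
KKKKKKKK
BKKKKKKK
KGKKKKKK
KKKKRKKK
KKKKKBBB
KKKKKKKB
KKKKKKKB

Answer: KKKKKKKK
KKKKKKKK
BKKKKKKK
KGKKKKKK
KKKKRKKK
KKKKKBBB
KKKKKKKB
KKKKKKKB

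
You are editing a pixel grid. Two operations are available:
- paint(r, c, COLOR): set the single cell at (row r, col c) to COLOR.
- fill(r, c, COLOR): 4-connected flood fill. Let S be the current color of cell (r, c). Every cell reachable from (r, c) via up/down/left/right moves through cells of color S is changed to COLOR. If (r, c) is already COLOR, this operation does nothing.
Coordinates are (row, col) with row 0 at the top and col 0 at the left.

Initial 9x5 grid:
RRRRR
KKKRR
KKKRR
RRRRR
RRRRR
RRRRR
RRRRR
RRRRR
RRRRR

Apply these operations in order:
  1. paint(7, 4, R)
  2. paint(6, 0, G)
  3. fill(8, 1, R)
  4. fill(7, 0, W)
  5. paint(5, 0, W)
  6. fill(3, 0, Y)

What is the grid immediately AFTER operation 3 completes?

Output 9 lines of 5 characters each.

After op 1 paint(7,4,R):
RRRRR
KKKRR
KKKRR
RRRRR
RRRRR
RRRRR
RRRRR
RRRRR
RRRRR
After op 2 paint(6,0,G):
RRRRR
KKKRR
KKKRR
RRRRR
RRRRR
RRRRR
GRRRR
RRRRR
RRRRR
After op 3 fill(8,1,R) [0 cells changed]:
RRRRR
KKKRR
KKKRR
RRRRR
RRRRR
RRRRR
GRRRR
RRRRR
RRRRR

Answer: RRRRR
KKKRR
KKKRR
RRRRR
RRRRR
RRRRR
GRRRR
RRRRR
RRRRR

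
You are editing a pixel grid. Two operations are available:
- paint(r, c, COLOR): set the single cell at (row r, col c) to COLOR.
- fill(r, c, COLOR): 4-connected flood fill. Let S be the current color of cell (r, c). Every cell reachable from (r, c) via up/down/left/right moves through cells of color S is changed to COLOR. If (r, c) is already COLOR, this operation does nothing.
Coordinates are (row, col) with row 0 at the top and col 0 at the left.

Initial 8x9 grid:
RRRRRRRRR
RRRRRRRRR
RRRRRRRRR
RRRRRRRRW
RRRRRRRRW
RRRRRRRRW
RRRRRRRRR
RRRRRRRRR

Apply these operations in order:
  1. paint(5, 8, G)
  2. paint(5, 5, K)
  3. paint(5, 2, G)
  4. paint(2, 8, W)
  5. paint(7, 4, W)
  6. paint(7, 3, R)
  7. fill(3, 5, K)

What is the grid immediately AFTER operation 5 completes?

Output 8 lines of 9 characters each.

After op 1 paint(5,8,G):
RRRRRRRRR
RRRRRRRRR
RRRRRRRRR
RRRRRRRRW
RRRRRRRRW
RRRRRRRRG
RRRRRRRRR
RRRRRRRRR
After op 2 paint(5,5,K):
RRRRRRRRR
RRRRRRRRR
RRRRRRRRR
RRRRRRRRW
RRRRRRRRW
RRRRRKRRG
RRRRRRRRR
RRRRRRRRR
After op 3 paint(5,2,G):
RRRRRRRRR
RRRRRRRRR
RRRRRRRRR
RRRRRRRRW
RRRRRRRRW
RRGRRKRRG
RRRRRRRRR
RRRRRRRRR
After op 4 paint(2,8,W):
RRRRRRRRR
RRRRRRRRR
RRRRRRRRW
RRRRRRRRW
RRRRRRRRW
RRGRRKRRG
RRRRRRRRR
RRRRRRRRR
After op 5 paint(7,4,W):
RRRRRRRRR
RRRRRRRRR
RRRRRRRRW
RRRRRRRRW
RRRRRRRRW
RRGRRKRRG
RRRRRRRRR
RRRRWRRRR

Answer: RRRRRRRRR
RRRRRRRRR
RRRRRRRRW
RRRRRRRRW
RRRRRRRRW
RRGRRKRRG
RRRRRRRRR
RRRRWRRRR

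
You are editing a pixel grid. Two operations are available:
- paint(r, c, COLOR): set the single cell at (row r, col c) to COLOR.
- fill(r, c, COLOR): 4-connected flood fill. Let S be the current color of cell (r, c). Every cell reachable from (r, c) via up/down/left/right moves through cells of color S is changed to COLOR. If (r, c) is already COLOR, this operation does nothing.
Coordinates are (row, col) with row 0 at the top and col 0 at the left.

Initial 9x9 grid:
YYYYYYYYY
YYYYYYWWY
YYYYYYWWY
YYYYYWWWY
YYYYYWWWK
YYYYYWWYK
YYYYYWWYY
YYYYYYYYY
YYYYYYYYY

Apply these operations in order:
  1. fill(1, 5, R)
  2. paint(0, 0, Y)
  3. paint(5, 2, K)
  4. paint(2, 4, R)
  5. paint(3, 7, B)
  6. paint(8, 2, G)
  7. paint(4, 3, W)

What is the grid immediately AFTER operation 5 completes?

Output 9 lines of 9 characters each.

After op 1 fill(1,5,R) [65 cells changed]:
RRRRRRRRR
RRRRRRWWR
RRRRRRWWR
RRRRRWWWR
RRRRRWWWK
RRRRRWWRK
RRRRRWWRR
RRRRRRRRR
RRRRRRRRR
After op 2 paint(0,0,Y):
YRRRRRRRR
RRRRRRWWR
RRRRRRWWR
RRRRRWWWR
RRRRRWWWK
RRRRRWWRK
RRRRRWWRR
RRRRRRRRR
RRRRRRRRR
After op 3 paint(5,2,K):
YRRRRRRRR
RRRRRRWWR
RRRRRRWWR
RRRRRWWWR
RRRRRWWWK
RRKRRWWRK
RRRRRWWRR
RRRRRRRRR
RRRRRRRRR
After op 4 paint(2,4,R):
YRRRRRRRR
RRRRRRWWR
RRRRRRWWR
RRRRRWWWR
RRRRRWWWK
RRKRRWWRK
RRRRRWWRR
RRRRRRRRR
RRRRRRRRR
After op 5 paint(3,7,B):
YRRRRRRRR
RRRRRRWWR
RRRRRRWWR
RRRRRWWBR
RRRRRWWWK
RRKRRWWRK
RRRRRWWRR
RRRRRRRRR
RRRRRRRRR

Answer: YRRRRRRRR
RRRRRRWWR
RRRRRRWWR
RRRRRWWBR
RRRRRWWWK
RRKRRWWRK
RRRRRWWRR
RRRRRRRRR
RRRRRRRRR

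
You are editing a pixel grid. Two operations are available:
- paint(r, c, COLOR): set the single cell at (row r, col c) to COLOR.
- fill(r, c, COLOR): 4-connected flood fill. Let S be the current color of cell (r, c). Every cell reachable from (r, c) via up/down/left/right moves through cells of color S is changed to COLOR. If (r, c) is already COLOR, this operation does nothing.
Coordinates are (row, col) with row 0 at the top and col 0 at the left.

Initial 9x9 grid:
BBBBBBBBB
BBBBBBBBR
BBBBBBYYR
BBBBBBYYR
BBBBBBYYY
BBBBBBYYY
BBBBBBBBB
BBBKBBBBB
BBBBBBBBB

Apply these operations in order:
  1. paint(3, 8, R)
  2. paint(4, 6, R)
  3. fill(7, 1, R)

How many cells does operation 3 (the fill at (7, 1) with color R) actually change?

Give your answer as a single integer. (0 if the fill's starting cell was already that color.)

Answer: 67

Derivation:
After op 1 paint(3,8,R):
BBBBBBBBB
BBBBBBBBR
BBBBBBYYR
BBBBBBYYR
BBBBBBYYY
BBBBBBYYY
BBBBBBBBB
BBBKBBBBB
BBBBBBBBB
After op 2 paint(4,6,R):
BBBBBBBBB
BBBBBBBBR
BBBBBBYYR
BBBBBBYYR
BBBBBBRYY
BBBBBBYYY
BBBBBBBBB
BBBKBBBBB
BBBBBBBBB
After op 3 fill(7,1,R) [67 cells changed]:
RRRRRRRRR
RRRRRRRRR
RRRRRRYYR
RRRRRRYYR
RRRRRRRYY
RRRRRRYYY
RRRRRRRRR
RRRKRRRRR
RRRRRRRRR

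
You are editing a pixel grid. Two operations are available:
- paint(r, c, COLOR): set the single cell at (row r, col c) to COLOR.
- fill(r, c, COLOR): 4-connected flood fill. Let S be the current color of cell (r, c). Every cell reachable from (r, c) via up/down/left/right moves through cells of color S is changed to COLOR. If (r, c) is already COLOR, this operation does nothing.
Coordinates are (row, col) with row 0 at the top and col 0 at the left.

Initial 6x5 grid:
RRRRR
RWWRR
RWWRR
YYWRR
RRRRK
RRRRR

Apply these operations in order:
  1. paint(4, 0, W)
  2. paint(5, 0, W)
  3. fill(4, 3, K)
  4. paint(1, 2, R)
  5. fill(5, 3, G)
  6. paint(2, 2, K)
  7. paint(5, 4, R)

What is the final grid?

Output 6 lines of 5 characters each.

After op 1 paint(4,0,W):
RRRRR
RWWRR
RWWRR
YYWRR
WRRRK
RRRRR
After op 2 paint(5,0,W):
RRRRR
RWWRR
RWWRR
YYWRR
WRRRK
WRRRR
After op 3 fill(4,3,K) [20 cells changed]:
KKKKK
KWWKK
KWWKK
YYWKK
WKKKK
WKKKK
After op 4 paint(1,2,R):
KKKKK
KWRKK
KWWKK
YYWKK
WKKKK
WKKKK
After op 5 fill(5,3,G) [21 cells changed]:
GGGGG
GWRGG
GWWGG
YYWGG
WGGGG
WGGGG
After op 6 paint(2,2,K):
GGGGG
GWRGG
GWKGG
YYWGG
WGGGG
WGGGG
After op 7 paint(5,4,R):
GGGGG
GWRGG
GWKGG
YYWGG
WGGGG
WGGGR

Answer: GGGGG
GWRGG
GWKGG
YYWGG
WGGGG
WGGGR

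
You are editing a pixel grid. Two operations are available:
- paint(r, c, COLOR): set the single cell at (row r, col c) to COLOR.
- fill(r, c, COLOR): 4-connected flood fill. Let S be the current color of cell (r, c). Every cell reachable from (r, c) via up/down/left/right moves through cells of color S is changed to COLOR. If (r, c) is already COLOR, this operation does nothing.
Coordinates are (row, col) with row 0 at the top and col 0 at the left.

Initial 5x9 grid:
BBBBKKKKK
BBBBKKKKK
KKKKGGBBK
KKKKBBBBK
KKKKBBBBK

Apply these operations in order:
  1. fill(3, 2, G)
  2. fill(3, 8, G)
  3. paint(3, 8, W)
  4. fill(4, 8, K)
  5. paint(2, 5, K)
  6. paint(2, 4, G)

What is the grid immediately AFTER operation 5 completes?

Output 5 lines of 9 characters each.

After op 1 fill(3,2,G) [12 cells changed]:
BBBBKKKKK
BBBBKKKKK
GGGGGGBBK
GGGGBBBBK
GGGGBBBBK
After op 2 fill(3,8,G) [13 cells changed]:
BBBBGGGGG
BBBBGGGGG
GGGGGGBBG
GGGGBBBBG
GGGGBBBBG
After op 3 paint(3,8,W):
BBBBGGGGG
BBBBGGGGG
GGGGGGBBG
GGGGBBBBW
GGGGBBBBG
After op 4 fill(4,8,K) [1 cells changed]:
BBBBGGGGG
BBBBGGGGG
GGGGGGBBG
GGGGBBBBW
GGGGBBBBK
After op 5 paint(2,5,K):
BBBBGGGGG
BBBBGGGGG
GGGGGKBBG
GGGGBBBBW
GGGGBBBBK

Answer: BBBBGGGGG
BBBBGGGGG
GGGGGKBBG
GGGGBBBBW
GGGGBBBBK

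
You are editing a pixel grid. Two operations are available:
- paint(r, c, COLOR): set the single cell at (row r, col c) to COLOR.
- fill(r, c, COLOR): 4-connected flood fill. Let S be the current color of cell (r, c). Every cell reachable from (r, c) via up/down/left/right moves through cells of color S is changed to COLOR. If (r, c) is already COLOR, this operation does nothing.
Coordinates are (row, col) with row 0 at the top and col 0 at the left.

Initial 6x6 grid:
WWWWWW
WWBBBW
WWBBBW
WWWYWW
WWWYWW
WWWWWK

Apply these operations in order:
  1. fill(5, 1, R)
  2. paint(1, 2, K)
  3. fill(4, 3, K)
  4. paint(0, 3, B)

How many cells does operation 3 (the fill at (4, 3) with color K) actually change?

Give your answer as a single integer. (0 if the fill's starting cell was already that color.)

Answer: 2

Derivation:
After op 1 fill(5,1,R) [27 cells changed]:
RRRRRR
RRBBBR
RRBBBR
RRRYRR
RRRYRR
RRRRRK
After op 2 paint(1,2,K):
RRRRRR
RRKBBR
RRBBBR
RRRYRR
RRRYRR
RRRRRK
After op 3 fill(4,3,K) [2 cells changed]:
RRRRRR
RRKBBR
RRBBBR
RRRKRR
RRRKRR
RRRRRK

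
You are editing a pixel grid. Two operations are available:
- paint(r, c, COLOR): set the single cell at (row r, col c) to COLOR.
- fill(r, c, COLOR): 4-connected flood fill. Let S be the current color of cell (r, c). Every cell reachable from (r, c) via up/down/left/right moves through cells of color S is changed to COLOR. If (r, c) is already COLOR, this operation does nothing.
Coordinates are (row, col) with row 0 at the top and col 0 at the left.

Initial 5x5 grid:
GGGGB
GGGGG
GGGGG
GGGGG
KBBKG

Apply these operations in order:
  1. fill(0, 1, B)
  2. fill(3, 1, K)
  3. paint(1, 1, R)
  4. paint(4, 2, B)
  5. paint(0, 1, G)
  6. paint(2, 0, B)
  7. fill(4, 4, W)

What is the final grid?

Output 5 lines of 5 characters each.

After op 1 fill(0,1,B) [20 cells changed]:
BBBBB
BBBBB
BBBBB
BBBBB
KBBKB
After op 2 fill(3,1,K) [23 cells changed]:
KKKKK
KKKKK
KKKKK
KKKKK
KKKKK
After op 3 paint(1,1,R):
KKKKK
KRKKK
KKKKK
KKKKK
KKKKK
After op 4 paint(4,2,B):
KKKKK
KRKKK
KKKKK
KKKKK
KKBKK
After op 5 paint(0,1,G):
KGKKK
KRKKK
KKKKK
KKKKK
KKBKK
After op 6 paint(2,0,B):
KGKKK
KRKKK
BKKKK
KKKKK
KKBKK
After op 7 fill(4,4,W) [19 cells changed]:
KGWWW
KRWWW
BWWWW
WWWWW
WWBWW

Answer: KGWWW
KRWWW
BWWWW
WWWWW
WWBWW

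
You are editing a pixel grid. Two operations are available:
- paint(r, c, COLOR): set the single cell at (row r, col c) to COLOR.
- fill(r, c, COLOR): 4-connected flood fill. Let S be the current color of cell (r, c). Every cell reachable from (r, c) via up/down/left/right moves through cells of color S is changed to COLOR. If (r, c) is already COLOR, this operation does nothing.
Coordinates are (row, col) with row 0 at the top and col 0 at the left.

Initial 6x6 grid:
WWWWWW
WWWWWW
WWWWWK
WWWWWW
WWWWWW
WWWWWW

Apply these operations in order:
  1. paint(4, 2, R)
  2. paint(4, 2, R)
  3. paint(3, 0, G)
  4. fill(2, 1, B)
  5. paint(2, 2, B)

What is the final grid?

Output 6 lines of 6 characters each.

Answer: BBBBBB
BBBBBB
BBBBBK
GBBBBB
BBRBBB
BBBBBB

Derivation:
After op 1 paint(4,2,R):
WWWWWW
WWWWWW
WWWWWK
WWWWWW
WWRWWW
WWWWWW
After op 2 paint(4,2,R):
WWWWWW
WWWWWW
WWWWWK
WWWWWW
WWRWWW
WWWWWW
After op 3 paint(3,0,G):
WWWWWW
WWWWWW
WWWWWK
GWWWWW
WWRWWW
WWWWWW
After op 4 fill(2,1,B) [33 cells changed]:
BBBBBB
BBBBBB
BBBBBK
GBBBBB
BBRBBB
BBBBBB
After op 5 paint(2,2,B):
BBBBBB
BBBBBB
BBBBBK
GBBBBB
BBRBBB
BBBBBB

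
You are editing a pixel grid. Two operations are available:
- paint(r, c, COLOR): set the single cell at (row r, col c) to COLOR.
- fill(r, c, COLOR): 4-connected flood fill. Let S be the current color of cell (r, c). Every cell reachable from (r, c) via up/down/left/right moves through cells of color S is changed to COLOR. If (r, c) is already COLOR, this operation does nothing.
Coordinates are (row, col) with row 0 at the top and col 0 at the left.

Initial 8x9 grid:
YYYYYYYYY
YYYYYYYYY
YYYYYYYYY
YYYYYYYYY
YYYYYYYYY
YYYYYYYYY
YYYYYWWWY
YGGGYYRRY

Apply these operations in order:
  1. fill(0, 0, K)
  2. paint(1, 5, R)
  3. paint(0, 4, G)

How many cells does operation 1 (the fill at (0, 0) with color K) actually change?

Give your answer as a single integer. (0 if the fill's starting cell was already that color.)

After op 1 fill(0,0,K) [64 cells changed]:
KKKKKKKKK
KKKKKKKKK
KKKKKKKKK
KKKKKKKKK
KKKKKKKKK
KKKKKKKKK
KKKKKWWWK
KGGGKKRRK

Answer: 64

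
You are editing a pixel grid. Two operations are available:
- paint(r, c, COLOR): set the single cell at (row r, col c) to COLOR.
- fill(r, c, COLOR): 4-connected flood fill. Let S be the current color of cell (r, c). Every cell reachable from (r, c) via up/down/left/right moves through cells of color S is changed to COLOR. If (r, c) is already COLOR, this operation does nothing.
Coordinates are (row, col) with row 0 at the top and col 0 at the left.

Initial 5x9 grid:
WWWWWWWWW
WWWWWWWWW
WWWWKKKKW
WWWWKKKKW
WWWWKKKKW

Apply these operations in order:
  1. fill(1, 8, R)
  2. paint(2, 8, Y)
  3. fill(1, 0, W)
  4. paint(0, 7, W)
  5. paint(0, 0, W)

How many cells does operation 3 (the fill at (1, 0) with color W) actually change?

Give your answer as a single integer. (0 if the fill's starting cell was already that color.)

After op 1 fill(1,8,R) [33 cells changed]:
RRRRRRRRR
RRRRRRRRR
RRRRKKKKR
RRRRKKKKR
RRRRKKKKR
After op 2 paint(2,8,Y):
RRRRRRRRR
RRRRRRRRR
RRRRKKKKY
RRRRKKKKR
RRRRKKKKR
After op 3 fill(1,0,W) [30 cells changed]:
WWWWWWWWW
WWWWWWWWW
WWWWKKKKY
WWWWKKKKR
WWWWKKKKR

Answer: 30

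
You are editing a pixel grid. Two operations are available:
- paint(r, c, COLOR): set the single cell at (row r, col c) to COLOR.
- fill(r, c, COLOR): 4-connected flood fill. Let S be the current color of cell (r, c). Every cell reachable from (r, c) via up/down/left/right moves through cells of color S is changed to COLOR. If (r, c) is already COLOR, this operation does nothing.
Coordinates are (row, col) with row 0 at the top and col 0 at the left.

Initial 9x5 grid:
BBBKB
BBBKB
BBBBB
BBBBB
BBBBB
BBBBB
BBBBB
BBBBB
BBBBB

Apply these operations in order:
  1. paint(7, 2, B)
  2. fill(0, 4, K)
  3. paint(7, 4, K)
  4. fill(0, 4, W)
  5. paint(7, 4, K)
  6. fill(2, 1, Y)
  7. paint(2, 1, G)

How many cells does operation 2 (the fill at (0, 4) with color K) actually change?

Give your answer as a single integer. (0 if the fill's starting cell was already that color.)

Answer: 43

Derivation:
After op 1 paint(7,2,B):
BBBKB
BBBKB
BBBBB
BBBBB
BBBBB
BBBBB
BBBBB
BBBBB
BBBBB
After op 2 fill(0,4,K) [43 cells changed]:
KKKKK
KKKKK
KKKKK
KKKKK
KKKKK
KKKKK
KKKKK
KKKKK
KKKKK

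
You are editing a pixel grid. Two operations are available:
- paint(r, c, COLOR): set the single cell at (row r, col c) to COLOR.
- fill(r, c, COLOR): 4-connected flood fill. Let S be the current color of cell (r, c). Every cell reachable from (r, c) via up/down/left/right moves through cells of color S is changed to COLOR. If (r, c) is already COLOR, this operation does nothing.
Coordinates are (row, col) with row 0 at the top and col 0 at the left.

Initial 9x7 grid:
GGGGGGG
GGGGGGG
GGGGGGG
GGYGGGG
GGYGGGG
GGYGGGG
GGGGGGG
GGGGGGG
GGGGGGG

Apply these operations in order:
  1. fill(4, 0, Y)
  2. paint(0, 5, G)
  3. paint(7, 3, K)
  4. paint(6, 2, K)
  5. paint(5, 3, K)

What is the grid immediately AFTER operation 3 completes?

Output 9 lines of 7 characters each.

Answer: YYYYYGY
YYYYYYY
YYYYYYY
YYYYYYY
YYYYYYY
YYYYYYY
YYYYYYY
YYYKYYY
YYYYYYY

Derivation:
After op 1 fill(4,0,Y) [60 cells changed]:
YYYYYYY
YYYYYYY
YYYYYYY
YYYYYYY
YYYYYYY
YYYYYYY
YYYYYYY
YYYYYYY
YYYYYYY
After op 2 paint(0,5,G):
YYYYYGY
YYYYYYY
YYYYYYY
YYYYYYY
YYYYYYY
YYYYYYY
YYYYYYY
YYYYYYY
YYYYYYY
After op 3 paint(7,3,K):
YYYYYGY
YYYYYYY
YYYYYYY
YYYYYYY
YYYYYYY
YYYYYYY
YYYYYYY
YYYKYYY
YYYYYYY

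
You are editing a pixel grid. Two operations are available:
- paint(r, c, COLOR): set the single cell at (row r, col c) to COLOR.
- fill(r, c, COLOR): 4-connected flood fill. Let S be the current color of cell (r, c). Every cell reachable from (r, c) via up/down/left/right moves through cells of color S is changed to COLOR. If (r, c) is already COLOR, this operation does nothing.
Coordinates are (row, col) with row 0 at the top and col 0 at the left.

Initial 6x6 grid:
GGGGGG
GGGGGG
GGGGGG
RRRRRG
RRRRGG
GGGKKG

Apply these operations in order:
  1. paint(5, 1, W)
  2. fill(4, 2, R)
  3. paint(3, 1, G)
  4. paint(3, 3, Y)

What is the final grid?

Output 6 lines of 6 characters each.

Answer: GGGGGG
GGGGGG
GGGGGG
RGRYRG
RRRRGG
GWGKKG

Derivation:
After op 1 paint(5,1,W):
GGGGGG
GGGGGG
GGGGGG
RRRRRG
RRRRGG
GWGKKG
After op 2 fill(4,2,R) [0 cells changed]:
GGGGGG
GGGGGG
GGGGGG
RRRRRG
RRRRGG
GWGKKG
After op 3 paint(3,1,G):
GGGGGG
GGGGGG
GGGGGG
RGRRRG
RRRRGG
GWGKKG
After op 4 paint(3,3,Y):
GGGGGG
GGGGGG
GGGGGG
RGRYRG
RRRRGG
GWGKKG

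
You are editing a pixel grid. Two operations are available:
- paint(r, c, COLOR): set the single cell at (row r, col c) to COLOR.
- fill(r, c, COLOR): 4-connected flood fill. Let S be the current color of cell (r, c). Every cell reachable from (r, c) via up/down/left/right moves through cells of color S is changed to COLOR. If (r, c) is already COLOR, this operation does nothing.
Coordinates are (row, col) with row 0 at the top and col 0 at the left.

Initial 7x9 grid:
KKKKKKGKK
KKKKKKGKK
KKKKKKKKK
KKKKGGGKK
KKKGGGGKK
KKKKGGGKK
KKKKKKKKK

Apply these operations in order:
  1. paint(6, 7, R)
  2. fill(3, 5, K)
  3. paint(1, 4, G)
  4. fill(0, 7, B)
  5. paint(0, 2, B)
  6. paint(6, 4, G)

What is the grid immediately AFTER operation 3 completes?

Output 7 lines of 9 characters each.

Answer: KKKKKKGKK
KKKKGKGKK
KKKKKKKKK
KKKKKKKKK
KKKKKKKKK
KKKKKKKKK
KKKKKKKRK

Derivation:
After op 1 paint(6,7,R):
KKKKKKGKK
KKKKKKGKK
KKKKKKKKK
KKKKGGGKK
KKKGGGGKK
KKKKGGGKK
KKKKKKKRK
After op 2 fill(3,5,K) [10 cells changed]:
KKKKKKGKK
KKKKKKGKK
KKKKKKKKK
KKKKKKKKK
KKKKKKKKK
KKKKKKKKK
KKKKKKKRK
After op 3 paint(1,4,G):
KKKKKKGKK
KKKKGKGKK
KKKKKKKKK
KKKKKKKKK
KKKKKKKKK
KKKKKKKKK
KKKKKKKRK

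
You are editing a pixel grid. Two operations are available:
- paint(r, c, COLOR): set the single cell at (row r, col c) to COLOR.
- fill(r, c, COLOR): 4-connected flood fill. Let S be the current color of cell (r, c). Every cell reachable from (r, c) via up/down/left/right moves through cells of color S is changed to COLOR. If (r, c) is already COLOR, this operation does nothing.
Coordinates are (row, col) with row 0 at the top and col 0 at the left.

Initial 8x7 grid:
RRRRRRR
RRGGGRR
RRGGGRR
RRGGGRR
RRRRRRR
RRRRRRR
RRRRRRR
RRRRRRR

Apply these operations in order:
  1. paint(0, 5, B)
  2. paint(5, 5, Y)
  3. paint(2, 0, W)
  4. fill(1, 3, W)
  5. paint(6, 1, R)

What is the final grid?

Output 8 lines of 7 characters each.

Answer: RRRRRBR
RRWWWRR
WRWWWRR
RRWWWRR
RRRRRRR
RRRRRYR
RRRRRRR
RRRRRRR

Derivation:
After op 1 paint(0,5,B):
RRRRRBR
RRGGGRR
RRGGGRR
RRGGGRR
RRRRRRR
RRRRRRR
RRRRRRR
RRRRRRR
After op 2 paint(5,5,Y):
RRRRRBR
RRGGGRR
RRGGGRR
RRGGGRR
RRRRRRR
RRRRRYR
RRRRRRR
RRRRRRR
After op 3 paint(2,0,W):
RRRRRBR
RRGGGRR
WRGGGRR
RRGGGRR
RRRRRRR
RRRRRYR
RRRRRRR
RRRRRRR
After op 4 fill(1,3,W) [9 cells changed]:
RRRRRBR
RRWWWRR
WRWWWRR
RRWWWRR
RRRRRRR
RRRRRYR
RRRRRRR
RRRRRRR
After op 5 paint(6,1,R):
RRRRRBR
RRWWWRR
WRWWWRR
RRWWWRR
RRRRRRR
RRRRRYR
RRRRRRR
RRRRRRR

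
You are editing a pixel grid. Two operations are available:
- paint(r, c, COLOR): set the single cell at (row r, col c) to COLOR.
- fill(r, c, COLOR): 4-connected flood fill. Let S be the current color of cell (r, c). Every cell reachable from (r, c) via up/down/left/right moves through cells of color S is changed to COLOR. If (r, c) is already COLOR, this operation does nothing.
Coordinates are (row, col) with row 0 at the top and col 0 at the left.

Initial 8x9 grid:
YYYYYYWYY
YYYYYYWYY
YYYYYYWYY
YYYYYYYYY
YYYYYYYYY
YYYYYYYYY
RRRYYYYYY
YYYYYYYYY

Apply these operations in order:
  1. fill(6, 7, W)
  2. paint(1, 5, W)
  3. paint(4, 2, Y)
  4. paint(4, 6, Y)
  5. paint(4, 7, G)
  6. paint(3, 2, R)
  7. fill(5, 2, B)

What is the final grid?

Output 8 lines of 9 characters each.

After op 1 fill(6,7,W) [66 cells changed]:
WWWWWWWWW
WWWWWWWWW
WWWWWWWWW
WWWWWWWWW
WWWWWWWWW
WWWWWWWWW
RRRWWWWWW
WWWWWWWWW
After op 2 paint(1,5,W):
WWWWWWWWW
WWWWWWWWW
WWWWWWWWW
WWWWWWWWW
WWWWWWWWW
WWWWWWWWW
RRRWWWWWW
WWWWWWWWW
After op 3 paint(4,2,Y):
WWWWWWWWW
WWWWWWWWW
WWWWWWWWW
WWWWWWWWW
WWYWWWWWW
WWWWWWWWW
RRRWWWWWW
WWWWWWWWW
After op 4 paint(4,6,Y):
WWWWWWWWW
WWWWWWWWW
WWWWWWWWW
WWWWWWWWW
WWYWWWYWW
WWWWWWWWW
RRRWWWWWW
WWWWWWWWW
After op 5 paint(4,7,G):
WWWWWWWWW
WWWWWWWWW
WWWWWWWWW
WWWWWWWWW
WWYWWWYGW
WWWWWWWWW
RRRWWWWWW
WWWWWWWWW
After op 6 paint(3,2,R):
WWWWWWWWW
WWWWWWWWW
WWWWWWWWW
WWRWWWWWW
WWYWWWYGW
WWWWWWWWW
RRRWWWWWW
WWWWWWWWW
After op 7 fill(5,2,B) [65 cells changed]:
BBBBBBBBB
BBBBBBBBB
BBBBBBBBB
BBRBBBBBB
BBYBBBYGB
BBBBBBBBB
RRRBBBBBB
BBBBBBBBB

Answer: BBBBBBBBB
BBBBBBBBB
BBBBBBBBB
BBRBBBBBB
BBYBBBYGB
BBBBBBBBB
RRRBBBBBB
BBBBBBBBB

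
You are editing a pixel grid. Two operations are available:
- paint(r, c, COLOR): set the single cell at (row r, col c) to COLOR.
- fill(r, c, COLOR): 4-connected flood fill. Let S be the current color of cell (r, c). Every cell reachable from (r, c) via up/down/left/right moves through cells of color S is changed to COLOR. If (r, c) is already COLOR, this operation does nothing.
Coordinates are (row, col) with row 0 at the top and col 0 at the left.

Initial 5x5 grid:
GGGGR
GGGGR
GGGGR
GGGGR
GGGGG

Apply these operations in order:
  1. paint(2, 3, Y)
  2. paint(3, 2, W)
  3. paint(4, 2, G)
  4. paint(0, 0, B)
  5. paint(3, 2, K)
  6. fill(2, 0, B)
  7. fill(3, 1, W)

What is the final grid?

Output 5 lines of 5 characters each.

After op 1 paint(2,3,Y):
GGGGR
GGGGR
GGGYR
GGGGR
GGGGG
After op 2 paint(3,2,W):
GGGGR
GGGGR
GGGYR
GGWGR
GGGGG
After op 3 paint(4,2,G):
GGGGR
GGGGR
GGGYR
GGWGR
GGGGG
After op 4 paint(0,0,B):
BGGGR
GGGGR
GGGYR
GGWGR
GGGGG
After op 5 paint(3,2,K):
BGGGR
GGGGR
GGGYR
GGKGR
GGGGG
After op 6 fill(2,0,B) [18 cells changed]:
BBBBR
BBBBR
BBBYR
BBKBR
BBBBB
After op 7 fill(3,1,W) [19 cells changed]:
WWWWR
WWWWR
WWWYR
WWKWR
WWWWW

Answer: WWWWR
WWWWR
WWWYR
WWKWR
WWWWW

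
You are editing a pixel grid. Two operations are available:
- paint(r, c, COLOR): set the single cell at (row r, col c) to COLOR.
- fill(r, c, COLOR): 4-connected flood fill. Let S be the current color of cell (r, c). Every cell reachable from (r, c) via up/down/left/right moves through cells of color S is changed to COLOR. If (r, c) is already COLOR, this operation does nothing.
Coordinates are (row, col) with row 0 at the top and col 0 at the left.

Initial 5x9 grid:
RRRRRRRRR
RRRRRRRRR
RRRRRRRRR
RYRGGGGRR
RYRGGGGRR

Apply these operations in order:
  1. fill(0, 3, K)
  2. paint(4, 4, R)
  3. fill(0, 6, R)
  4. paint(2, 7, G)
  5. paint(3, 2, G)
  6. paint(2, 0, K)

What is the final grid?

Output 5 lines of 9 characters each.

After op 1 fill(0,3,K) [35 cells changed]:
KKKKKKKKK
KKKKKKKKK
KKKKKKKKK
KYKGGGGKK
KYKGGGGKK
After op 2 paint(4,4,R):
KKKKKKKKK
KKKKKKKKK
KKKKKKKKK
KYKGGGGKK
KYKGRGGKK
After op 3 fill(0,6,R) [35 cells changed]:
RRRRRRRRR
RRRRRRRRR
RRRRRRRRR
RYRGGGGRR
RYRGRGGRR
After op 4 paint(2,7,G):
RRRRRRRRR
RRRRRRRRR
RRRRRRRGR
RYRGGGGRR
RYRGRGGRR
After op 5 paint(3,2,G):
RRRRRRRRR
RRRRRRRRR
RRRRRRRGR
RYGGGGGRR
RYRGRGGRR
After op 6 paint(2,0,K):
RRRRRRRRR
RRRRRRRRR
KRRRRRRGR
RYGGGGGRR
RYRGRGGRR

Answer: RRRRRRRRR
RRRRRRRRR
KRRRRRRGR
RYGGGGGRR
RYRGRGGRR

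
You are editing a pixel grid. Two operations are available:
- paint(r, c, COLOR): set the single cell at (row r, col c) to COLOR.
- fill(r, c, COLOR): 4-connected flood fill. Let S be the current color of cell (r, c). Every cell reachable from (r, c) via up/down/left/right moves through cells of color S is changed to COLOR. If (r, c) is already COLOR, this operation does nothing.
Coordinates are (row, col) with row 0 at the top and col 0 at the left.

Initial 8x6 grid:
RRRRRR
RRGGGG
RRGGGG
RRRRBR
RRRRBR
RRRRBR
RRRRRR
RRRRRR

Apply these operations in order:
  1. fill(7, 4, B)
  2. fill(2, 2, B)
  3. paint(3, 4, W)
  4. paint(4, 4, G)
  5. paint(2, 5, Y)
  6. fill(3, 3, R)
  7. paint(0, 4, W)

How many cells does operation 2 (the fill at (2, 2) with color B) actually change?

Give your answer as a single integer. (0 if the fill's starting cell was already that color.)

Answer: 8

Derivation:
After op 1 fill(7,4,B) [37 cells changed]:
BBBBBB
BBGGGG
BBGGGG
BBBBBB
BBBBBB
BBBBBB
BBBBBB
BBBBBB
After op 2 fill(2,2,B) [8 cells changed]:
BBBBBB
BBBBBB
BBBBBB
BBBBBB
BBBBBB
BBBBBB
BBBBBB
BBBBBB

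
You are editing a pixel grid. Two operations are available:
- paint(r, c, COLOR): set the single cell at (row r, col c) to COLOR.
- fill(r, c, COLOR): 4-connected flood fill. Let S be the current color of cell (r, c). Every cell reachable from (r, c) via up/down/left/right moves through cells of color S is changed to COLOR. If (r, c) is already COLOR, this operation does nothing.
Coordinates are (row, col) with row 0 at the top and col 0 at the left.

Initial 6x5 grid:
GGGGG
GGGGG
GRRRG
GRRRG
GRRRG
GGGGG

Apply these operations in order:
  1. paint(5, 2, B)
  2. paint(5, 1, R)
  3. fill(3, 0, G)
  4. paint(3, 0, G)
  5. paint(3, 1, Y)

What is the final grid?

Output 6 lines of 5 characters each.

After op 1 paint(5,2,B):
GGGGG
GGGGG
GRRRG
GRRRG
GRRRG
GGBGG
After op 2 paint(5,1,R):
GGGGG
GGGGG
GRRRG
GRRRG
GRRRG
GRBGG
After op 3 fill(3,0,G) [0 cells changed]:
GGGGG
GGGGG
GRRRG
GRRRG
GRRRG
GRBGG
After op 4 paint(3,0,G):
GGGGG
GGGGG
GRRRG
GRRRG
GRRRG
GRBGG
After op 5 paint(3,1,Y):
GGGGG
GGGGG
GRRRG
GYRRG
GRRRG
GRBGG

Answer: GGGGG
GGGGG
GRRRG
GYRRG
GRRRG
GRBGG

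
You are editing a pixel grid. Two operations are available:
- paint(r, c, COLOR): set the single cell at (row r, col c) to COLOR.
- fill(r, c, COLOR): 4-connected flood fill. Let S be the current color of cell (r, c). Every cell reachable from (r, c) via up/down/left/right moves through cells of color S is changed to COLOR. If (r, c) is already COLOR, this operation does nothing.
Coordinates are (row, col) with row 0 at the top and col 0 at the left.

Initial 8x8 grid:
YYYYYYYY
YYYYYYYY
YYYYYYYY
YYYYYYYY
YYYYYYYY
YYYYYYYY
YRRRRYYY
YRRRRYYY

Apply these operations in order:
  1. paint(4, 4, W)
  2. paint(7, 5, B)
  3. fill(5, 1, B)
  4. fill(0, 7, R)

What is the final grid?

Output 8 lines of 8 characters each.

Answer: RRRRRRRR
RRRRRRRR
RRRRRRRR
RRRRRRRR
RRRRWRRR
RRRRRRRR
RRRRRRRR
RRRRRRRR

Derivation:
After op 1 paint(4,4,W):
YYYYYYYY
YYYYYYYY
YYYYYYYY
YYYYYYYY
YYYYWYYY
YYYYYYYY
YRRRRYYY
YRRRRYYY
After op 2 paint(7,5,B):
YYYYYYYY
YYYYYYYY
YYYYYYYY
YYYYYYYY
YYYYWYYY
YYYYYYYY
YRRRRYYY
YRRRRBYY
After op 3 fill(5,1,B) [54 cells changed]:
BBBBBBBB
BBBBBBBB
BBBBBBBB
BBBBBBBB
BBBBWBBB
BBBBBBBB
BRRRRBBB
BRRRRBBB
After op 4 fill(0,7,R) [55 cells changed]:
RRRRRRRR
RRRRRRRR
RRRRRRRR
RRRRRRRR
RRRRWRRR
RRRRRRRR
RRRRRRRR
RRRRRRRR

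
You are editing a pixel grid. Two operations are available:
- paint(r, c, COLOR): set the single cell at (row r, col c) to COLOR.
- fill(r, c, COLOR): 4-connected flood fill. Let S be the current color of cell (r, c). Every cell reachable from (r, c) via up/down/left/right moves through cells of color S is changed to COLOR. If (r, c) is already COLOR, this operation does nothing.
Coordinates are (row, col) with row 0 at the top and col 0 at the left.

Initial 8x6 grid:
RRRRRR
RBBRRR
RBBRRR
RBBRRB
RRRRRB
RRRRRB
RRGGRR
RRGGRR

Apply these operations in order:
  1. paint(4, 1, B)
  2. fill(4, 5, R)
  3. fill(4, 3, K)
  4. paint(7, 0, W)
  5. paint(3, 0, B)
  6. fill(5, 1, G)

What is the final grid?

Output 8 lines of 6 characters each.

Answer: GGGGGG
GBBGGG
GBBGGG
BBBGGG
GBGGGG
GGGGGG
GGGGGG
WGGGGG

Derivation:
After op 1 paint(4,1,B):
RRRRRR
RBBRRR
RBBRRR
RBBRRB
RBRRRB
RRRRRB
RRGGRR
RRGGRR
After op 2 fill(4,5,R) [3 cells changed]:
RRRRRR
RBBRRR
RBBRRR
RBBRRR
RBRRRR
RRRRRR
RRGGRR
RRGGRR
After op 3 fill(4,3,K) [37 cells changed]:
KKKKKK
KBBKKK
KBBKKK
KBBKKK
KBKKKK
KKKKKK
KKGGKK
KKGGKK
After op 4 paint(7,0,W):
KKKKKK
KBBKKK
KBBKKK
KBBKKK
KBKKKK
KKKKKK
KKGGKK
WKGGKK
After op 5 paint(3,0,B):
KKKKKK
KBBKKK
KBBKKK
BBBKKK
KBKKKK
KKKKKK
KKGGKK
WKGGKK
After op 6 fill(5,1,G) [35 cells changed]:
GGGGGG
GBBGGG
GBBGGG
BBBGGG
GBGGGG
GGGGGG
GGGGGG
WGGGGG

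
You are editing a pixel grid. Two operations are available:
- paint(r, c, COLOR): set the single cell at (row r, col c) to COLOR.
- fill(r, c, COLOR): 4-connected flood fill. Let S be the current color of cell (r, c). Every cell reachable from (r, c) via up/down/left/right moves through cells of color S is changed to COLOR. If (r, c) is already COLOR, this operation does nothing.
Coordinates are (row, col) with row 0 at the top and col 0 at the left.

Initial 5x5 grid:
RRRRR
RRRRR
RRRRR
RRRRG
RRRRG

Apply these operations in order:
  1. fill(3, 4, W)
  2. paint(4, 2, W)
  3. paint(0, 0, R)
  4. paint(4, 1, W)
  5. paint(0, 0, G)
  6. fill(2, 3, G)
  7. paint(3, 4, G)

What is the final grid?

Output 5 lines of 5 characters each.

After op 1 fill(3,4,W) [2 cells changed]:
RRRRR
RRRRR
RRRRR
RRRRW
RRRRW
After op 2 paint(4,2,W):
RRRRR
RRRRR
RRRRR
RRRRW
RRWRW
After op 3 paint(0,0,R):
RRRRR
RRRRR
RRRRR
RRRRW
RRWRW
After op 4 paint(4,1,W):
RRRRR
RRRRR
RRRRR
RRRRW
RWWRW
After op 5 paint(0,0,G):
GRRRR
RRRRR
RRRRR
RRRRW
RWWRW
After op 6 fill(2,3,G) [20 cells changed]:
GGGGG
GGGGG
GGGGG
GGGGW
GWWGW
After op 7 paint(3,4,G):
GGGGG
GGGGG
GGGGG
GGGGG
GWWGW

Answer: GGGGG
GGGGG
GGGGG
GGGGG
GWWGW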